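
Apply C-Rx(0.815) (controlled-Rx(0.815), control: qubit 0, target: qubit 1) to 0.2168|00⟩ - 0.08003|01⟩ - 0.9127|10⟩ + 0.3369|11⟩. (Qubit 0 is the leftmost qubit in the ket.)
0.2168|00⟩ - 0.08003|01⟩ + (-0.838 - 0.1335i)|10⟩ + (0.3093 + 0.3617i)|11⟩

C-Rx(0.815) leaves the control-|0⟩ kets |00⟩, |01⟩ unchanged and applies Rx(0.815) to qubit 1 on the control-|1⟩ pair (|10⟩, |11⟩).
Rx(0.815) = [[cos(θ/2), −i·sin(θ/2)], [−i·sin(θ/2), cos(θ/2)]]; θ = 0.815, cos(θ/2) ≈ 0.918114, sin(θ/2) ≈ 0.396315.
With a = amp(|10⟩) = -0.9127 and b = amp(|11⟩) = 0.3369:
new amp(|10⟩) = (0.918114)·a + (-0.396315i)·b = (-0.838 - 0.1335i)
new amp(|11⟩) = (-0.396315i)·a + (0.918114)·b = (0.3093 + 0.3617i)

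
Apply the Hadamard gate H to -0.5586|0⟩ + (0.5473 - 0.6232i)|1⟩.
(-0.00799 - 0.4407i)|0⟩ + (-0.782 + 0.4407i)|1⟩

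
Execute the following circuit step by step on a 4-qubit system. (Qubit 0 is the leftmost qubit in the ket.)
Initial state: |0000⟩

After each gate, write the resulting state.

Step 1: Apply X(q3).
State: |0001⟩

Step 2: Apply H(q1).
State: 1/√2|0001⟩ + 1/√2|0101⟩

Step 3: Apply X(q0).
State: 1/√2|1001⟩ + 1/√2|1101⟩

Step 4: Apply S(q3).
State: (1/√2)i|1001⟩ + (1/√2)i|1101⟩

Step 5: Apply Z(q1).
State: (1/√2)i|1001⟩ - (1/√2)i|1101⟩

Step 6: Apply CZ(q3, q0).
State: -(1/√2)i|1001⟩ + (1/√2)i|1101⟩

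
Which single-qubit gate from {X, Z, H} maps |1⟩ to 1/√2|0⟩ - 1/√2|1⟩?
H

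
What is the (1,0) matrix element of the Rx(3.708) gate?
-0.9602i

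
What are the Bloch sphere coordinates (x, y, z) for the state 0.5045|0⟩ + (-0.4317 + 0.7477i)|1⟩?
(-0.4356, 0.7544, -0.4909)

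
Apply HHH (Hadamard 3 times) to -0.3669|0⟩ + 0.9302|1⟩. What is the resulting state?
0.3983|0⟩ - 0.9172|1⟩

H² = I, so H^3 = H: a single Hadamard. With (a, b) = (-0.3669, 0.9302), H gives ((a + b)/√2, (a − b)/√2) = (0.3983, -0.9172).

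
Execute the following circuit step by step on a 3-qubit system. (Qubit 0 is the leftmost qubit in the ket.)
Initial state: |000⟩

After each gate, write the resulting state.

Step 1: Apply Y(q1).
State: i|010⟩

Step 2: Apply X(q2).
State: i|011⟩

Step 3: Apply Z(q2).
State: -i|011⟩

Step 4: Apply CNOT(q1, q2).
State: -i|010⟩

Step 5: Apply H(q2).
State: -(1/√2)i|010⟩ - (1/√2)i|011⟩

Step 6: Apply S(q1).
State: 1/√2|010⟩ + 1/√2|011⟩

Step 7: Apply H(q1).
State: 1/2|000⟩ + 1/2|001⟩ - 1/2|010⟩ - 1/2|011⟩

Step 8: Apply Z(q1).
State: 1/2|000⟩ + 1/2|001⟩ + 1/2|010⟩ + 1/2|011⟩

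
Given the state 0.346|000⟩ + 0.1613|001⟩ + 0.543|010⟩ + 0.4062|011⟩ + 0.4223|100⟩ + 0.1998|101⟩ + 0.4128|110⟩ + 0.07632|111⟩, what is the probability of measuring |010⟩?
0.2948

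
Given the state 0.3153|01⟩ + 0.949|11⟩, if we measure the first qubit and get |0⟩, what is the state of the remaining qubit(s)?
|1⟩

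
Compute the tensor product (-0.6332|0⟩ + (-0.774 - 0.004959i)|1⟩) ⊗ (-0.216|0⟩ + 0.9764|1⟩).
0.1368|00⟩ - 0.6183|01⟩ + (0.1672 + 0.001071i)|10⟩ + (-0.7557 - 0.004842i)|11⟩

amp(|b₁b₂…⟩) = product of the factor amplitudes for bits b₁, b₂, …; only kets whose every factor amplitude is nonzero survive.
|00⟩: (-0.6332)(-0.216) = 0.1368
|01⟩: (-0.6332)(0.9764) = -0.6183
|10⟩: (-0.774 - 0.004959i)(-0.216) = (0.1672 + 0.001071i)
|11⟩: (-0.774 - 0.004959i)(0.9764) = (-0.7557 - 0.004842i)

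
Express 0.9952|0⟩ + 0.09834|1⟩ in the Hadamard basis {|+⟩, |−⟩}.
0.7732|+⟩ + 0.6342|−⟩

With |ψ⟩ = α|0⟩ + β|1⟩, the Hadamard-basis coefficients are ⟨+|ψ⟩ = (α + β)/√2 and ⟨−|ψ⟩ = (α − β)/√2.
Here α = 0.9952, β = 0.09834: (α + β)/√2 = 0.7732, (α − β)/√2 = 0.6342.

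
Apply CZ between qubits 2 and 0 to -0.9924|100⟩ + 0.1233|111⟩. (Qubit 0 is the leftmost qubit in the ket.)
-0.9924|100⟩ - 0.1233|111⟩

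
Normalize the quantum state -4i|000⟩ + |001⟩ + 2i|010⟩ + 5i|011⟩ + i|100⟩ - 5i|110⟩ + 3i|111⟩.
-0.4444i|000⟩ + 0.1111|001⟩ + 0.2222i|010⟩ + 0.5556i|011⟩ + 0.1111i|100⟩ - 0.5556i|110⟩ + 0.3333i|111⟩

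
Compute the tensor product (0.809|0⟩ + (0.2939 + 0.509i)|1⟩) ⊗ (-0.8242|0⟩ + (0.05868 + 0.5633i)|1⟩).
-0.6668|00⟩ + (0.04747 + 0.4557i)|01⟩ + (-0.2422 - 0.4195i)|10⟩ + (-0.2695 + 0.1954i)|11⟩

amp(|b₁b₂…⟩) = product of the factor amplitudes for bits b₁, b₂, …; only kets whose every factor amplitude is nonzero survive.
|00⟩: (0.809)(-0.8242) = -0.6668
|01⟩: (0.809)(0.05868 + 0.5633i) = (0.04747 + 0.4557i)
|10⟩: (0.2939 + 0.509i)(-0.8242) = (-0.2422 - 0.4195i)
|11⟩: (0.2939 + 0.509i)(0.05868 + 0.5633i) = (-0.2695 + 0.1954i)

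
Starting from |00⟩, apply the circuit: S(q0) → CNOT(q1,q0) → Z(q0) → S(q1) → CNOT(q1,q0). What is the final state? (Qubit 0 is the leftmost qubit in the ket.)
|00⟩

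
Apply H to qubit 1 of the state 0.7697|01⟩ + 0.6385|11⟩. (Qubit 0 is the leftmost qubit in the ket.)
0.5443|00⟩ - 0.5443|01⟩ + 0.4515|10⟩ - 0.4515|11⟩

H on qubit 1 mixes each pair of kets that differ only in qubit 1: amplitudes (a, b) of (|…0…⟩, |…1…⟩) become ((a + b)/√2, (a − b)/√2). Kets absent from the input have amplitude 0.
(|00⟩, |01⟩): (a, b) = (0, 0.7697) → (0.5443, -0.5443)
(|10⟩, |11⟩): (a, b) = (0, 0.6385) → (0.4515, -0.4515)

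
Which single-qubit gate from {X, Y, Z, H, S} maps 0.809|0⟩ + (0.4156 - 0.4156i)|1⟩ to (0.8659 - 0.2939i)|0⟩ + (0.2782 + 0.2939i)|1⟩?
H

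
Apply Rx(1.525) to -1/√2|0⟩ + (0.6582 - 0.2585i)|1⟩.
(-0.6899 - 0.4546i)|0⟩ + (0.476 + 0.3015i)|1⟩

Rx(1.525) = [[cos(θ/2), −i·sin(θ/2)], [−i·sin(θ/2), cos(θ/2)]]; θ = 1.525, cos(θ/2) ≈ 0.723111, sin(θ/2) ≈ 0.690731.
With a = amp(|0⟩) = -1/√2 and b = amp(|1⟩) = (0.6582 - 0.2585i):
new amp(|0⟩) = (0.723111)·a + (-0.690731i)·b = (-0.6899 - 0.4546i)
new amp(|1⟩) = (-0.690731i)·a + (0.723111)·b = (0.476 + 0.3015i)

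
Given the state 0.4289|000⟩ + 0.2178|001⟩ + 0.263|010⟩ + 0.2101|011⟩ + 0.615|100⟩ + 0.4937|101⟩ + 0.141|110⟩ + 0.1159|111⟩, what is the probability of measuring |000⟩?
0.184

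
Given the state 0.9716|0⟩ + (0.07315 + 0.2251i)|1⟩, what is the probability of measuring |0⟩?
0.944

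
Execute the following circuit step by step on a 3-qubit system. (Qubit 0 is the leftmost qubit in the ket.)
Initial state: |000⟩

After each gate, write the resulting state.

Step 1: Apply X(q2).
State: |001⟩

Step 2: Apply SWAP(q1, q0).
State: |001⟩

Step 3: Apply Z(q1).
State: |001⟩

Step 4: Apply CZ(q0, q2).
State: |001⟩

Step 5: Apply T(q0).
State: |001⟩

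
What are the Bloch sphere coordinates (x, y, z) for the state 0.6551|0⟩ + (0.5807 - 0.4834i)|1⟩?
(0.7608, -0.6334, -0.1417)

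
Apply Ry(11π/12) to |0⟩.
0.1305|0⟩ + 0.9914|1⟩

Ry(11π/12) = [[cos(θ/2), −sin(θ/2)], [sin(θ/2), cos(θ/2)]]; θ = 11π/12, cos(θ/2) ≈ 0.130526, sin(θ/2) ≈ 0.991445.
With a = amp(|0⟩) = 1 and b = amp(|1⟩) = 0:
new amp(|0⟩) = (0.130526)·a + (-0.991445)·b = 0.1305
new amp(|1⟩) = (0.991445)·a + (0.130526)·b = 0.9914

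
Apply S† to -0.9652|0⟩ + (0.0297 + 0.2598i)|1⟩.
-0.9652|0⟩ + (0.2598 - 0.0297i)|1⟩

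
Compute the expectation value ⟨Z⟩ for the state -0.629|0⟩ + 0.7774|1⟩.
-0.2087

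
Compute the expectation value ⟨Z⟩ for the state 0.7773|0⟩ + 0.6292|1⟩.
0.2083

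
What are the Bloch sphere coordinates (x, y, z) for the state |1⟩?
(0, 0, -1)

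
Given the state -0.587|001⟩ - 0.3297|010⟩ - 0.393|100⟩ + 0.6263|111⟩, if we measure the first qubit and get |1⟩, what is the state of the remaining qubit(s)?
-0.5315|00⟩ + 0.847|11⟩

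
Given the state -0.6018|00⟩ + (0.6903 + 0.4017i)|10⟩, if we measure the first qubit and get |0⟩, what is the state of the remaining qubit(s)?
-|0⟩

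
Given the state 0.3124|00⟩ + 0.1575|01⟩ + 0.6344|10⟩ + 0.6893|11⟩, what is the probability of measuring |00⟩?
0.09759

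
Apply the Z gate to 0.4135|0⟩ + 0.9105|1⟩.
0.4135|0⟩ - 0.9105|1⟩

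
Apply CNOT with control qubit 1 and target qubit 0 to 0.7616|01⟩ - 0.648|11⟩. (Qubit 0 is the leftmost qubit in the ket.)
-0.648|01⟩ + 0.7616|11⟩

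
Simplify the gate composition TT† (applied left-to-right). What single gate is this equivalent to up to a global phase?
I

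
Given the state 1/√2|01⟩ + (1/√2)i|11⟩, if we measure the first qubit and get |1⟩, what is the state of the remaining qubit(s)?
i|1⟩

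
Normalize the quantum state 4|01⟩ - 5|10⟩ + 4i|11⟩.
0.5298|01⟩ - 0.6623|10⟩ + 0.5298i|11⟩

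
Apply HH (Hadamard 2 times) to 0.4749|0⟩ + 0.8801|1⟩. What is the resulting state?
0.4749|0⟩ + 0.8801|1⟩

H² = I, so an even number of Hadamards cancels: H^2 = I and the state is unchanged.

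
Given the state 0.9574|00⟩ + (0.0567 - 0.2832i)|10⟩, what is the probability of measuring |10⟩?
0.08342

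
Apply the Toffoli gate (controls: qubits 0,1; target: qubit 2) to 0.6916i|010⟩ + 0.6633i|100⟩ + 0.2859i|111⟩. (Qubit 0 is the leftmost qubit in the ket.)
0.6916i|010⟩ + 0.6633i|100⟩ + 0.2859i|110⟩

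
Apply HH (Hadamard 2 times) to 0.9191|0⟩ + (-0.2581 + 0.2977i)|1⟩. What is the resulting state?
0.9191|0⟩ + (-0.2581 + 0.2977i)|1⟩

H² = I, so an even number of Hadamards cancels: H^2 = I and the state is unchanged.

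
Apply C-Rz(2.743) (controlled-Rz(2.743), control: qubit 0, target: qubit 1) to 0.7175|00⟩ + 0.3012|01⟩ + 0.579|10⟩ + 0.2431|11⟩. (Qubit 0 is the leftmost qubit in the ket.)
0.7175|00⟩ + 0.3012|01⟩ + (0.1146 - 0.5675i)|10⟩ + (0.04813 + 0.2383i)|11⟩

C-Rz(2.743) leaves the control-|0⟩ kets |00⟩, |01⟩ unchanged and applies Rz(2.743) to qubit 1 on the control-|1⟩ pair (|10⟩, |11⟩).
Rz(2.743) = [[e^(−iθ/2), 0], [0, e^(iθ/2)]] with e^(±iθ/2) = cos(θ/2) ± i·sin(θ/2); θ = 2.743, cos(θ/2) ≈ 0.19798, sin(θ/2) ≈ 0.980206.
With a = amp(|10⟩) = 0.579 and b = amp(|11⟩) = 0.2431:
new amp(|10⟩) = (0.19798 - 0.980206i)·a = (0.1146 - 0.5675i)
new amp(|11⟩) = (0.19798 + 0.980206i)·b = (0.04813 + 0.2383i)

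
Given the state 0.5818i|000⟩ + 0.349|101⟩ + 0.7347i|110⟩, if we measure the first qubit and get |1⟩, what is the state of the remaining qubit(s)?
0.4291|01⟩ + 0.9033i|10⟩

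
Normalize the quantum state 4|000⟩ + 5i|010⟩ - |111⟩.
0.6172|000⟩ + 0.7715i|010⟩ - 0.1543|111⟩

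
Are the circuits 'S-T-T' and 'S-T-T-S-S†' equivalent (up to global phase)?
Yes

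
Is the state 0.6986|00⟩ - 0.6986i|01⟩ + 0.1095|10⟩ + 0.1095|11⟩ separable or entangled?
Entangled

Writing the state as a|00⟩ + b|01⟩ + c|10⟩ + d|11⟩, it is a product state iff ad − bc = 0.
Here (a, b, c, d) = (0.6986, -0.6986i, 0.1095, 0.1095): ad − bc = (0.6986)(0.1095) − (-0.6986i)(0.1095) = (0.0765 + 0.0765i) ≠ 0, so the state is entangled.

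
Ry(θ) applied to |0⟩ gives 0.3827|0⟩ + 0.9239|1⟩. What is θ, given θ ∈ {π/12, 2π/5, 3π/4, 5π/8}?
3π/4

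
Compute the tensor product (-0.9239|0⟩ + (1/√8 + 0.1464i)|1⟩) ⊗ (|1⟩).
-0.9239|01⟩ + (1/√8 + 0.1464i)|11⟩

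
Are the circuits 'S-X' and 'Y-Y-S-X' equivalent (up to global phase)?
Yes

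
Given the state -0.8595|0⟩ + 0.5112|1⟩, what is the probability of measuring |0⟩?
0.7387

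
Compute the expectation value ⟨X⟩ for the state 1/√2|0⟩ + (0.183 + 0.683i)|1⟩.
0.2588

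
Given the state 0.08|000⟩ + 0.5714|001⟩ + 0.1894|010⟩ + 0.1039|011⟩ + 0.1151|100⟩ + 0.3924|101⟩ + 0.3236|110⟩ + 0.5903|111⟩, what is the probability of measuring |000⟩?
0.0064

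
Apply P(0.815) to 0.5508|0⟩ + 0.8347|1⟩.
0.5508|0⟩ + (0.5725 + 0.6074i)|1⟩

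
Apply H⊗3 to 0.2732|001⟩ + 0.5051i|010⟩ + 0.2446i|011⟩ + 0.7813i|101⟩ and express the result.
(0.09659 + 0.5413i)|000⟩ + (-0.09659 - 0.1841i)|001⟩ + (0.09659 + 0.01117i)|010⟩ + (-0.09659 - 0.3683i)|011⟩ + (0.09659 - 0.01117i)|100⟩ + (-0.09659 + 0.3683i)|101⟩ + (0.09659 - 0.5413i)|110⟩ + (-0.09659 + 0.1841i)|111⟩

H⊗3 gives amp(|y⟩) = (1/2√2) Σ_x (−1)^(x·y) amp(|x⟩), where x·y is the number of positions in which both x and y have a 1.
|000⟩: (0.2732 + 0.5051i + 0.2446i + 0.7813i)/(2√2) = (0.09659 + 0.5413i)
|001⟩: (-0.2732 + 0.5051i - 0.2446i - 0.7813i)/(2√2) = (-0.09659 - 0.1841i)
|010⟩: (0.2732 - 0.5051i - 0.2446i + 0.7813i)/(2√2) = (0.09659 + 0.01117i)
|011⟩: (-0.2732 - 0.5051i + 0.2446i - 0.7813i)/(2√2) = (-0.09659 - 0.3683i)
|100⟩: (0.2732 + 0.5051i + 0.2446i - 0.7813i)/(2√2) = (0.09659 - 0.01117i)
|101⟩: (-0.2732 + 0.5051i - 0.2446i + 0.7813i)/(2√2) = (-0.09659 + 0.3683i)
|110⟩: (0.2732 - 0.5051i - 0.2446i - 0.7813i)/(2√2) = (0.09659 - 0.5413i)
|111⟩: (-0.2732 - 0.5051i + 0.2446i + 0.7813i)/(2√2) = (-0.09659 + 0.1841i)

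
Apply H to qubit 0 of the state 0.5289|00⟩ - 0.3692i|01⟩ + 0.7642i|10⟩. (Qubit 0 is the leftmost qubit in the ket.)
(0.374 + 0.5404i)|00⟩ - 0.2611i|01⟩ + (0.374 - 0.5404i)|10⟩ - 0.2611i|11⟩

H on qubit 0 mixes each pair of kets that differ only in qubit 0: amplitudes (a, b) of (|…0…⟩, |…1…⟩) become ((a + b)/√2, (a − b)/√2). Kets absent from the input have amplitude 0.
(|00⟩, |10⟩): (a, b) = (0.5289, 0.7642i) → ((0.374 + 0.5404i), (0.374 - 0.5404i))
(|01⟩, |11⟩): (a, b) = (-0.3692i, 0) → (-0.2611i, -0.2611i)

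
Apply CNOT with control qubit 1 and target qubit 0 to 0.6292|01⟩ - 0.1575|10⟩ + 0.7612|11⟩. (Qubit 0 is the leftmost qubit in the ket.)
0.7612|01⟩ - 0.1575|10⟩ + 0.6292|11⟩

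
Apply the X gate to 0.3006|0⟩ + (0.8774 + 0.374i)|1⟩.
(0.8774 + 0.374i)|0⟩ + 0.3006|1⟩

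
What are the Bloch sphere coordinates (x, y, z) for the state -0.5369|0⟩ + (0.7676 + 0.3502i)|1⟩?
(-0.8242, -0.376, -0.4236)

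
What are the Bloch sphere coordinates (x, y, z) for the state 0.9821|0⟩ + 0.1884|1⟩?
(0.3701, 0, 0.929)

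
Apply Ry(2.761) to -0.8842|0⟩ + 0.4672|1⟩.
-0.626|0⟩ - 0.7799|1⟩

Ry(2.761) = [[cos(θ/2), −sin(θ/2)], [sin(θ/2), cos(θ/2)]]; θ = 2.761, cos(θ/2) ≈ 0.18915, sin(θ/2) ≈ 0.981948.
With a = amp(|0⟩) = -0.8842 and b = amp(|1⟩) = 0.4672:
new amp(|0⟩) = (0.18915)·a + (-0.981948)·b = -0.626
new amp(|1⟩) = (0.981948)·a + (0.18915)·b = -0.7799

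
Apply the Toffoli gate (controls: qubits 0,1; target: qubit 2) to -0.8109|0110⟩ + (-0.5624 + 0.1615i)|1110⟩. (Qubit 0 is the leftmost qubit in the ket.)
-0.8109|0110⟩ + (-0.5624 + 0.1615i)|1100⟩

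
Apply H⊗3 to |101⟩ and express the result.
1/√8|000⟩ - 1/√8|001⟩ + 1/√8|010⟩ - 1/√8|011⟩ - 1/√8|100⟩ + 1/√8|101⟩ - 1/√8|110⟩ + 1/√8|111⟩

H⊗3 gives amp(|y⟩) = (1/2√2) Σ_x (−1)^(x·y) amp(|x⟩), where x·y is the number of positions in which both x and y have a 1.
|000⟩: (1)/(2√2) = 1/√8
|001⟩: (-1)/(2√2) = -1/√8
|010⟩: (1)/(2√2) = 1/√8
|011⟩: (-1)/(2√2) = -1/√8
|100⟩: (-1)/(2√2) = -1/√8
|101⟩: (1)/(2√2) = 1/√8
|110⟩: (-1)/(2√2) = -1/√8
|111⟩: (1)/(2√2) = 1/√8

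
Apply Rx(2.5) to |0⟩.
0.3153|0⟩ - 0.949i|1⟩

Rx(2.5) = [[cos(θ/2), −i·sin(θ/2)], [−i·sin(θ/2), cos(θ/2)]]; θ = 2.5, cos(θ/2) ≈ 0.315322, sin(θ/2) ≈ 0.948985.
With a = amp(|0⟩) = 1 and b = amp(|1⟩) = 0:
new amp(|0⟩) = (0.315322)·a + (-0.948985i)·b = 0.3153
new amp(|1⟩) = (-0.948985i)·a + (0.315322)·b = -0.949i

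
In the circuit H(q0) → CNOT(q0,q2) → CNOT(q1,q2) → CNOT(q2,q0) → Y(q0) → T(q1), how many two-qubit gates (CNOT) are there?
3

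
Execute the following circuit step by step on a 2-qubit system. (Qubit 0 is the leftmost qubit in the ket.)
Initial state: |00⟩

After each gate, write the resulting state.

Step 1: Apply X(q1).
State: |01⟩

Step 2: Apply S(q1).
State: i|01⟩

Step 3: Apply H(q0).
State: (1/√2)i|01⟩ + (1/√2)i|11⟩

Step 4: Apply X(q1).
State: (1/√2)i|00⟩ + (1/√2)i|10⟩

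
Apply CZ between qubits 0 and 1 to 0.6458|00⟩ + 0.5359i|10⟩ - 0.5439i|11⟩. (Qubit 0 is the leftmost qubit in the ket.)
0.6458|00⟩ + 0.5359i|10⟩ + 0.5439i|11⟩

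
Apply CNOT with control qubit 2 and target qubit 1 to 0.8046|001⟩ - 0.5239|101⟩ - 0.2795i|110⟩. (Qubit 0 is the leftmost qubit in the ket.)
0.8046|011⟩ - 0.2795i|110⟩ - 0.5239|111⟩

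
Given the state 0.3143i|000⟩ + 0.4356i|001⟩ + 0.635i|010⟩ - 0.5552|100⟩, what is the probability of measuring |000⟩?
0.09878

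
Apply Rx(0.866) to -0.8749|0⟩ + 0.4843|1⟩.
(-0.7942 - 0.2032i)|0⟩ + (0.4396 + 0.3671i)|1⟩

Rx(0.866) = [[cos(θ/2), −i·sin(θ/2)], [−i·sin(θ/2), cos(θ/2)]]; θ = 0.866, cos(θ/2) ≈ 0.907711, sin(θ/2) ≈ 0.419596.
With a = amp(|0⟩) = -0.8749 and b = amp(|1⟩) = 0.4843:
new amp(|0⟩) = (0.907711)·a + (-0.419596i)·b = (-0.7942 - 0.2032i)
new amp(|1⟩) = (-0.419596i)·a + (0.907711)·b = (0.4396 + 0.3671i)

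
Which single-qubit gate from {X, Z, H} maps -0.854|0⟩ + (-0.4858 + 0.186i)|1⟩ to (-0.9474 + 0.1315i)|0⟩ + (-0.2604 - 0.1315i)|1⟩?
H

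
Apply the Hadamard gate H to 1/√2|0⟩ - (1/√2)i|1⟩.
(1/2 - (1/2)i)|0⟩ + (1/2 + (1/2)i)|1⟩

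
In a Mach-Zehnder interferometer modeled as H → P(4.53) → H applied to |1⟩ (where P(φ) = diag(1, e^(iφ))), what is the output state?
(0.5907 + 0.4917i)|0⟩ + (0.4093 - 0.4917i)|1⟩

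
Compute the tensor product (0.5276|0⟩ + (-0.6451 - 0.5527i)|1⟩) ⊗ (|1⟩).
0.5276|01⟩ + (-0.6451 - 0.5527i)|11⟩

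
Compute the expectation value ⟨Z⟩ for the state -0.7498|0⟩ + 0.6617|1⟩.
0.1244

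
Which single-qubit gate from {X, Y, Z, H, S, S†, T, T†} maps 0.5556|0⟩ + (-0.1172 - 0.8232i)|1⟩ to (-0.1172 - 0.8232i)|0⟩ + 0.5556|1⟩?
X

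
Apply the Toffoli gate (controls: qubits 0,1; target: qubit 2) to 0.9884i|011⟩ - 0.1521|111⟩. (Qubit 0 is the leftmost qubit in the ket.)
0.9884i|011⟩ - 0.1521|110⟩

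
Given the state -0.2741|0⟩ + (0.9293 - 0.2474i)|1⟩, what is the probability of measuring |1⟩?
0.9248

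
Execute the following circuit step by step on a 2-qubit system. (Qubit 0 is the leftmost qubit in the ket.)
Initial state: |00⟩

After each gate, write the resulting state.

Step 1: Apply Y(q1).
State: i|01⟩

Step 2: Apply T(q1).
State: (-1/√2 + (1/√2)i)|01⟩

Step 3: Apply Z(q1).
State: (1/√2 - (1/√2)i)|01⟩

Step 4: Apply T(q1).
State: |01⟩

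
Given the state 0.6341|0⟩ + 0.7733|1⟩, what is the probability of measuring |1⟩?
0.598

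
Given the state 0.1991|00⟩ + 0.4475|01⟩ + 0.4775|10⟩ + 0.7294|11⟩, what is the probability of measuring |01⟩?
0.2003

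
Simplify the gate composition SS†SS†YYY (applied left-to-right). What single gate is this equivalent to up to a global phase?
Y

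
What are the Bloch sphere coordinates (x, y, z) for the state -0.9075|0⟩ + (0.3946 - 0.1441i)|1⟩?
(-0.7162, 0.2615, 0.6471)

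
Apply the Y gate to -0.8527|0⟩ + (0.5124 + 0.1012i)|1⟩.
(0.1012 - 0.5124i)|0⟩ - 0.8527i|1⟩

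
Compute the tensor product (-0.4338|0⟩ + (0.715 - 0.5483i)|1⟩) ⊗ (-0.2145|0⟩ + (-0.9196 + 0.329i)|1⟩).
0.09305|00⟩ + (0.3989 - 0.1427i)|01⟩ + (-0.1534 + 0.1176i)|10⟩ + (-0.4771 + 0.7395i)|11⟩

amp(|b₁b₂…⟩) = product of the factor amplitudes for bits b₁, b₂, …; only kets whose every factor amplitude is nonzero survive.
|00⟩: (-0.4338)(-0.2145) = 0.09305
|01⟩: (-0.4338)(-0.9196 + 0.329i) = (0.3989 - 0.1427i)
|10⟩: (0.715 - 0.5483i)(-0.2145) = (-0.1534 + 0.1176i)
|11⟩: (0.715 - 0.5483i)(-0.9196 + 0.329i) = (-0.4771 + 0.7395i)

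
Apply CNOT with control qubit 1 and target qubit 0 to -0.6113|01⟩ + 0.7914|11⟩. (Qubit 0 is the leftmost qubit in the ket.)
0.7914|01⟩ - 0.6113|11⟩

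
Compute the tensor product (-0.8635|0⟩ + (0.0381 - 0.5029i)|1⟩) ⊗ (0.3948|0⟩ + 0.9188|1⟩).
-0.3409|00⟩ - 0.7934|01⟩ + (0.01504 - 0.1985i)|10⟩ + (0.03501 - 0.4621i)|11⟩

amp(|b₁b₂…⟩) = product of the factor amplitudes for bits b₁, b₂, …; only kets whose every factor amplitude is nonzero survive.
|00⟩: (-0.8635)(0.3948) = -0.3409
|01⟩: (-0.8635)(0.9188) = -0.7934
|10⟩: (0.0381 - 0.5029i)(0.3948) = (0.01504 - 0.1985i)
|11⟩: (0.0381 - 0.5029i)(0.9188) = (0.03501 - 0.4621i)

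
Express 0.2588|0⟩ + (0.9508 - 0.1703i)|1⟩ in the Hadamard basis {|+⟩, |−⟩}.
(0.8553 - 0.1204i)|+⟩ + (-0.4893 + 0.1204i)|−⟩

With |ψ⟩ = α|0⟩ + β|1⟩, the Hadamard-basis coefficients are ⟨+|ψ⟩ = (α + β)/√2 and ⟨−|ψ⟩ = (α − β)/√2.
Here α = 0.2588, β = (0.9508 - 0.1703i): (α + β)/√2 = (0.8553 - 0.1204i), (α − β)/√2 = (-0.4893 + 0.1204i).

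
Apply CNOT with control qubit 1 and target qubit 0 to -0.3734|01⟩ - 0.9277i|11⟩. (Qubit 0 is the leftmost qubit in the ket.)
-0.9277i|01⟩ - 0.3734|11⟩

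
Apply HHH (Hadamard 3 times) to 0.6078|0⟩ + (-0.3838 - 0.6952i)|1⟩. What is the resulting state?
(0.1584 - 0.4916i)|0⟩ + (0.7012 + 0.4916i)|1⟩

H² = I, so H^3 = H: a single Hadamard. With (a, b) = (0.6078, (-0.3838 - 0.6952i)), H gives ((a + b)/√2, (a − b)/√2) = ((0.1584 - 0.4916i), (0.7012 + 0.4916i)).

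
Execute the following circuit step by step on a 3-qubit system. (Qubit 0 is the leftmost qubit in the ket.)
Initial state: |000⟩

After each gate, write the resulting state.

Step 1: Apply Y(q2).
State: i|001⟩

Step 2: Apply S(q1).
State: i|001⟩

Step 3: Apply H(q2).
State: (1/√2)i|000⟩ - (1/√2)i|001⟩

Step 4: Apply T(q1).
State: (1/√2)i|000⟩ - (1/√2)i|001⟩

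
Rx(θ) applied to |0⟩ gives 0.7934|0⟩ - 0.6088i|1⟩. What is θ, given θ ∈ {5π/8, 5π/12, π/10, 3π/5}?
5π/12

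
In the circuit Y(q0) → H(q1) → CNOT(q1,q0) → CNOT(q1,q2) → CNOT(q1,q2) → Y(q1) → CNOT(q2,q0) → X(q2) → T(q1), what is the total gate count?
9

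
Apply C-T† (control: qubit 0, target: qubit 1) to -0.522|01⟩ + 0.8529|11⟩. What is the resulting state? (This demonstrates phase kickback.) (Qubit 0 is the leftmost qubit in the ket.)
-0.522|01⟩ + (0.6031 - 0.6031i)|11⟩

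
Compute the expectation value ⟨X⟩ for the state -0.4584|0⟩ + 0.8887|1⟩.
-0.8148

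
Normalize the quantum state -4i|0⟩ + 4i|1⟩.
-(1/√2)i|0⟩ + (1/√2)i|1⟩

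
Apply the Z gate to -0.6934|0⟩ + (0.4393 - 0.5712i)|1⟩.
-0.6934|0⟩ + (-0.4393 + 0.5712i)|1⟩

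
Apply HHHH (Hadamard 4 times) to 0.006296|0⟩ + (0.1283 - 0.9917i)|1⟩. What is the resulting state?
0.006296|0⟩ + (0.1283 - 0.9917i)|1⟩

H² = I, so an even number of Hadamards cancels: H^4 = I and the state is unchanged.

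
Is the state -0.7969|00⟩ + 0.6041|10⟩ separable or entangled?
Separable

Writing the state as a|00⟩ + b|01⟩ + c|10⟩ + d|11⟩, it is a product state iff ad − bc = 0.
Here (a, b, c, d) = (-0.7969, 0, 0.6041, 0): ad − bc = (-0.7969)(0) − (0)(0.6041) = 0, so the state is separable.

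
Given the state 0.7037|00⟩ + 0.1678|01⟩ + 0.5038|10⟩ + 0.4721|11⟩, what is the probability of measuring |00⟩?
0.4952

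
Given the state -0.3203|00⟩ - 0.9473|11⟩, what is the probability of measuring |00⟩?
0.1026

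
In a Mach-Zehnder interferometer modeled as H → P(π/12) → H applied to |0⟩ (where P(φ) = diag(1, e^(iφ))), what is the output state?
(0.983 + 0.1294i)|0⟩ + (0.01704 - 0.1294i)|1⟩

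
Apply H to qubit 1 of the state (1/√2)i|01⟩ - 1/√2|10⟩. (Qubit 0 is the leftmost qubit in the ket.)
(1/2)i|00⟩ - (1/2)i|01⟩ - 1/2|10⟩ - 1/2|11⟩

H on qubit 1 mixes each pair of kets that differ only in qubit 1: amplitudes (a, b) of (|…0…⟩, |…1…⟩) become ((a + b)/√2, (a − b)/√2). Kets absent from the input have amplitude 0.
(|00⟩, |01⟩): (a, b) = (0, (1/√2)i) → ((1/2)i, -(1/2)i)
(|10⟩, |11⟩): (a, b) = (-1/√2, 0) → (-1/2, -1/2)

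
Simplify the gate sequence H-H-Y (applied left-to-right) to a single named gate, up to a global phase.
Y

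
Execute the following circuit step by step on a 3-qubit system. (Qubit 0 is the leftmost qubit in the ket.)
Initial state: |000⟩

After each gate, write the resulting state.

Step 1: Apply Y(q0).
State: i|100⟩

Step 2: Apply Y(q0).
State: |000⟩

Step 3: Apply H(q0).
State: 1/√2|000⟩ + 1/√2|100⟩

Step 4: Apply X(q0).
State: 1/√2|000⟩ + 1/√2|100⟩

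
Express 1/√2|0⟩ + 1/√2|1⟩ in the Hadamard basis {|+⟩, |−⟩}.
|+⟩

With |ψ⟩ = α|0⟩ + β|1⟩, the Hadamard-basis coefficients are ⟨+|ψ⟩ = (α + β)/√2 and ⟨−|ψ⟩ = (α − β)/√2.
Here α = 1/√2, β = 1/√2: (α + β)/√2 = 1, (α − β)/√2 = 0.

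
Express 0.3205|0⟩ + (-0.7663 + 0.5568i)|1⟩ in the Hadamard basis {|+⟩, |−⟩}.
(-0.3152 + 0.3937i)|+⟩ + (0.7685 - 0.3937i)|−⟩

With |ψ⟩ = α|0⟩ + β|1⟩, the Hadamard-basis coefficients are ⟨+|ψ⟩ = (α + β)/√2 and ⟨−|ψ⟩ = (α − β)/√2.
Here α = 0.3205, β = (-0.7663 + 0.5568i): (α + β)/√2 = (-0.3152 + 0.3937i), (α − β)/√2 = (0.7685 - 0.3937i).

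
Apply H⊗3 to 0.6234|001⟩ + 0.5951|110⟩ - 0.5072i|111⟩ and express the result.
(0.4308 - 0.1793i)|000⟩ + (-0.01001 + 0.1793i)|001⟩ + (0.01001 + 0.1793i)|010⟩ + (-0.4308 - 0.1793i)|011⟩ + (0.01001 + 0.1793i)|100⟩ + (-0.4308 - 0.1793i)|101⟩ + (0.4308 - 0.1793i)|110⟩ + (-0.01001 + 0.1793i)|111⟩

H⊗3 gives amp(|y⟩) = (1/2√2) Σ_x (−1)^(x·y) amp(|x⟩), where x·y is the number of positions in which both x and y have a 1.
|000⟩: (0.6234 + 0.5951 - 0.5072i)/(2√2) = (0.4308 - 0.1793i)
|001⟩: (-0.6234 + 0.5951 + 0.5072i)/(2√2) = (-0.01001 + 0.1793i)
|010⟩: (0.6234 - 0.5951 + 0.5072i)/(2√2) = (0.01001 + 0.1793i)
|011⟩: (-0.6234 - 0.5951 - 0.5072i)/(2√2) = (-0.4308 - 0.1793i)
|100⟩: (0.6234 - 0.5951 + 0.5072i)/(2√2) = (0.01001 + 0.1793i)
|101⟩: (-0.6234 - 0.5951 - 0.5072i)/(2√2) = (-0.4308 - 0.1793i)
|110⟩: (0.6234 + 0.5951 - 0.5072i)/(2√2) = (0.4308 - 0.1793i)
|111⟩: (-0.6234 + 0.5951 + 0.5072i)/(2√2) = (-0.01001 + 0.1793i)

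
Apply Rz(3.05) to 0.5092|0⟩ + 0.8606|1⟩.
(0.02331 - 0.5087i)|0⟩ + (0.0394 + 0.8597i)|1⟩

Rz(3.05) = [[e^(−iθ/2), 0], [0, e^(iθ/2)]] with e^(±iθ/2) = cos(θ/2) ± i·sin(θ/2); θ = 3.05, cos(θ/2) ≈ 0.0457803, sin(θ/2) ≈ 0.998952.
With a = amp(|0⟩) = 0.5092 and b = amp(|1⟩) = 0.8606:
new amp(|0⟩) = (0.0457803 - 0.998952i)·a = (0.02331 - 0.5087i)
new amp(|1⟩) = (0.0457803 + 0.998952i)·b = (0.0394 + 0.8597i)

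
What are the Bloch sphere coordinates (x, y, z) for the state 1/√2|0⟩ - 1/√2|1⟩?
(-1, 0, 0)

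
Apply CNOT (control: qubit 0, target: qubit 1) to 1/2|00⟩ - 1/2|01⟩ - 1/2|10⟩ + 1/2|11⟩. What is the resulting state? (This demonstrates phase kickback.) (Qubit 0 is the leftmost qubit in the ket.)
1/2|00⟩ - 1/2|01⟩ + 1/2|10⟩ - 1/2|11⟩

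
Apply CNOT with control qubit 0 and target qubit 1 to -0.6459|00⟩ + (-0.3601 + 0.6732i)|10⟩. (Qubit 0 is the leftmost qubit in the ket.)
-0.6459|00⟩ + (-0.3601 + 0.6732i)|11⟩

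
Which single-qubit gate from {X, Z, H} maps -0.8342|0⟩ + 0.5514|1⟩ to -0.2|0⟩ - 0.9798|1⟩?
H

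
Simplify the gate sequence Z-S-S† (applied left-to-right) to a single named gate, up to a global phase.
Z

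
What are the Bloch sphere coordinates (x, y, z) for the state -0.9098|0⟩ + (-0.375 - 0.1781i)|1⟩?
(0.6824, 0.3241, 0.6554)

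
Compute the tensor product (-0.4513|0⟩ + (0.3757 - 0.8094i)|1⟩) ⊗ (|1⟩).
-0.4513|01⟩ + (0.3757 - 0.8094i)|11⟩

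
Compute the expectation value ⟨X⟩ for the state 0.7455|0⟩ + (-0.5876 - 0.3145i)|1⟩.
-0.8761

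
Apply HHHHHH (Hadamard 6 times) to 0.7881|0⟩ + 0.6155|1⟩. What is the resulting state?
0.7881|0⟩ + 0.6155|1⟩

H² = I, so an even number of Hadamards cancels: H^6 = I and the state is unchanged.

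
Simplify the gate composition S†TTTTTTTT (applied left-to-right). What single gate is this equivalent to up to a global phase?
S†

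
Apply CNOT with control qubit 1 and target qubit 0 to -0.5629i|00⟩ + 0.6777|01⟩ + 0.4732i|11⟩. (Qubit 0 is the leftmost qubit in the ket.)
-0.5629i|00⟩ + 0.4732i|01⟩ + 0.6777|11⟩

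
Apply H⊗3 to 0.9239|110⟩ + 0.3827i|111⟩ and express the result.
(0.3266 + 0.1353i)|000⟩ + (0.3266 - 0.1353i)|001⟩ + (-0.3266 - 0.1353i)|010⟩ + (-0.3266 + 0.1353i)|011⟩ + (-0.3266 - 0.1353i)|100⟩ + (-0.3266 + 0.1353i)|101⟩ + (0.3266 + 0.1353i)|110⟩ + (0.3266 - 0.1353i)|111⟩

H⊗3 gives amp(|y⟩) = (1/2√2) Σ_x (−1)^(x·y) amp(|x⟩), where x·y is the number of positions in which both x and y have a 1.
|000⟩: (0.9239 + 0.3827i)/(2√2) = (0.3266 + 0.1353i)
|001⟩: (0.9239 - 0.3827i)/(2√2) = (0.3266 - 0.1353i)
|010⟩: (-0.9239 - 0.3827i)/(2√2) = (-0.3266 - 0.1353i)
|011⟩: (-0.9239 + 0.3827i)/(2√2) = (-0.3266 + 0.1353i)
|100⟩: (-0.9239 - 0.3827i)/(2√2) = (-0.3266 - 0.1353i)
|101⟩: (-0.9239 + 0.3827i)/(2√2) = (-0.3266 + 0.1353i)
|110⟩: (0.9239 + 0.3827i)/(2√2) = (0.3266 + 0.1353i)
|111⟩: (0.9239 - 0.3827i)/(2√2) = (0.3266 - 0.1353i)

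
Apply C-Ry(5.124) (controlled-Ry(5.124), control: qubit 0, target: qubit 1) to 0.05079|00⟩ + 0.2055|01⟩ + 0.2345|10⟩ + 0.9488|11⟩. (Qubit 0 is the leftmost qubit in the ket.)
0.05079|00⟩ + 0.2055|01⟩ - 0.7158|10⟩ - 0.6654|11⟩

C-Ry(5.124) leaves the control-|0⟩ kets |00⟩, |01⟩ unchanged and applies Ry(5.124) to qubit 1 on the control-|1⟩ pair (|10⟩, |11⟩).
Ry(5.124) = [[cos(θ/2), −sin(θ/2)], [sin(θ/2), cos(θ/2)]]; θ = 5.124, cos(θ/2) ≈ -0.836686, sin(θ/2) ≈ 0.547683.
With a = amp(|10⟩) = 0.2345 and b = amp(|11⟩) = 0.9488:
new amp(|10⟩) = (-0.836686)·a + (-0.547683)·b = -0.7158
new amp(|11⟩) = (0.547683)·a + (-0.836686)·b = -0.6654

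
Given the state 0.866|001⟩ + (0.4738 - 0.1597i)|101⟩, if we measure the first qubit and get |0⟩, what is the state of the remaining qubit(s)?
|01⟩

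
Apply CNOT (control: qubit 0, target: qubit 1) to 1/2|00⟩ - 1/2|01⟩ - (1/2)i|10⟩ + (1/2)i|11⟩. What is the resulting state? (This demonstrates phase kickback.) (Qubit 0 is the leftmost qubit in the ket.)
1/2|00⟩ - 1/2|01⟩ + (1/2)i|10⟩ - (1/2)i|11⟩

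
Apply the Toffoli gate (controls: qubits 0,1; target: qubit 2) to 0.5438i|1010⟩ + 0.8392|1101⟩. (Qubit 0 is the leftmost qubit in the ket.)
0.5438i|1010⟩ + 0.8392|1111⟩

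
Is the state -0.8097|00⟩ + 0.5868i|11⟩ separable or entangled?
Entangled

Writing the state as a|00⟩ + b|01⟩ + c|10⟩ + d|11⟩, it is a product state iff ad − bc = 0.
Here (a, b, c, d) = (-0.8097, 0, 0, 0.5868i): ad − bc = (-0.8097)(0.5868i) − (0)(0) = -0.4751i ≠ 0, so the state is entangled.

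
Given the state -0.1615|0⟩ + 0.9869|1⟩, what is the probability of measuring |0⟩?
0.02608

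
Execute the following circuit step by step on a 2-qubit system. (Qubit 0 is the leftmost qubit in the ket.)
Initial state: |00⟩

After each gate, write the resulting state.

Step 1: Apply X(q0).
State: |10⟩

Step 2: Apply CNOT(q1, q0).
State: |10⟩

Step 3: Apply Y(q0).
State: -i|00⟩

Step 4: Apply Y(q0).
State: |10⟩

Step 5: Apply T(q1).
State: |10⟩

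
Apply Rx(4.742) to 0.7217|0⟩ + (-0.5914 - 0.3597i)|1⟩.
(-0.7684 + 0.4119i)|0⟩ + (0.4243 - 0.2446i)|1⟩

Rx(4.742) = [[cos(θ/2), −i·sin(θ/2)], [−i·sin(θ/2), cos(θ/2)]]; θ = 4.742, cos(θ/2) ≈ -0.717498, sin(θ/2) ≈ 0.696561.
With a = amp(|0⟩) = 0.7217 and b = amp(|1⟩) = (-0.5914 - 0.3597i):
new amp(|0⟩) = (-0.717498)·a + (-0.696561i)·b = (-0.7684 + 0.4119i)
new amp(|1⟩) = (-0.696561i)·a + (-0.717498)·b = (0.4243 - 0.2446i)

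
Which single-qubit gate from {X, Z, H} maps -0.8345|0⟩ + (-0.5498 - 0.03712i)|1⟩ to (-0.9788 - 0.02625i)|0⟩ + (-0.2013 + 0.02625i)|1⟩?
H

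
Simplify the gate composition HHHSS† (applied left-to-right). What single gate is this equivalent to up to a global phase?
H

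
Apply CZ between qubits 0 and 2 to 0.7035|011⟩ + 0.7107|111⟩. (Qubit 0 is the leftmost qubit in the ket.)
0.7035|011⟩ - 0.7107|111⟩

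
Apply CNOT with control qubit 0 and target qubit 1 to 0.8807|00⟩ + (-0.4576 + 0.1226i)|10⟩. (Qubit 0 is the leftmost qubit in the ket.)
0.8807|00⟩ + (-0.4576 + 0.1226i)|11⟩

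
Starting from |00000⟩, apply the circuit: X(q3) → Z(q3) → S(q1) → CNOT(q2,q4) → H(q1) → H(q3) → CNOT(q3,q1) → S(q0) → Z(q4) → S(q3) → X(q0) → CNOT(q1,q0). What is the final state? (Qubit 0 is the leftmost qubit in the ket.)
-1/2|01000⟩ + (1/2)i|01010⟩ - 1/2|10000⟩ + (1/2)i|10010⟩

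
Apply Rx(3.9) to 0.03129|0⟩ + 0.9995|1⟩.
(-0.01158 - 0.9285i)|0⟩ + (-0.37 - 0.02907i)|1⟩

Rx(3.9) = [[cos(θ/2), −i·sin(θ/2)], [−i·sin(θ/2), cos(θ/2)]]; θ = 3.9, cos(θ/2) ≈ -0.370181, sin(θ/2) ≈ 0.92896.
With a = amp(|0⟩) = 0.03129 and b = amp(|1⟩) = 0.9995:
new amp(|0⟩) = (-0.370181)·a + (-0.92896i)·b = (-0.01158 - 0.9285i)
new amp(|1⟩) = (-0.92896i)·a + (-0.370181)·b = (-0.37 - 0.02907i)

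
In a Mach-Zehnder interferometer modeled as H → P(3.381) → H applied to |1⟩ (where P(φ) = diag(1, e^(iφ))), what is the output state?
(0.9857 + 0.1186i)|0⟩ + (0.01426 - 0.1186i)|1⟩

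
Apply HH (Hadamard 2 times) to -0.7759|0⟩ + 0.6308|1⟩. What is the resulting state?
-0.7759|0⟩ + 0.6308|1⟩

H² = I, so an even number of Hadamards cancels: H^2 = I and the state is unchanged.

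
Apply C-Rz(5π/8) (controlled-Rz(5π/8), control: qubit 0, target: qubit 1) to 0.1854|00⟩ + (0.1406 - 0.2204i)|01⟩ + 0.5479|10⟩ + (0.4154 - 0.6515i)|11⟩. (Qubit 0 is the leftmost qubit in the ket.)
0.1854|00⟩ + (0.1406 - 0.2204i)|01⟩ + (0.3044 - 0.4556i)|10⟩ + (0.7725 - 0.01656i)|11⟩

C-Rz(5π/8) leaves the control-|0⟩ kets |00⟩, |01⟩ unchanged and applies Rz(5π/8) to qubit 1 on the control-|1⟩ pair (|10⟩, |11⟩).
Rz(5π/8) = [[e^(−iθ/2), 0], [0, e^(iθ/2)]] with e^(±iθ/2) = cos(θ/2) ± i·sin(θ/2); θ = 5π/8, cos(θ/2) ≈ 0.55557, sin(θ/2) ≈ 0.83147.
With a = amp(|10⟩) = 0.5479 and b = amp(|11⟩) = (0.4154 - 0.6515i):
new amp(|10⟩) = (0.55557 - 0.83147i)·a = (0.3044 - 0.4556i)
new amp(|11⟩) = (0.55557 + 0.83147i)·b = (0.7725 - 0.01656i)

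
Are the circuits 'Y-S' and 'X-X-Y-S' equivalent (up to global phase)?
Yes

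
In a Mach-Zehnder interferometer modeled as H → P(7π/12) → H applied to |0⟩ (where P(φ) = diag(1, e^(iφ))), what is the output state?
(0.3706 + 0.483i)|0⟩ + (0.6294 - 0.483i)|1⟩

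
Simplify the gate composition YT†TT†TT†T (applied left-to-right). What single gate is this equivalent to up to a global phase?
Y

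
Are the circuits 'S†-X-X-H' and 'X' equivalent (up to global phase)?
No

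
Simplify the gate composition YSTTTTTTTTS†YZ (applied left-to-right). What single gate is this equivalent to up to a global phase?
Z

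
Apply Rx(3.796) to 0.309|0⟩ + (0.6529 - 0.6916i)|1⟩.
(-0.7542 - 0.6183i)|0⟩ + (-0.2098 - 0.07033i)|1⟩

Rx(3.796) = [[cos(θ/2), −i·sin(θ/2)], [−i·sin(θ/2), cos(θ/2)]]; θ = 3.796, cos(θ/2) ≈ -0.321396, sin(θ/2) ≈ 0.946945.
With a = amp(|0⟩) = 0.309 and b = amp(|1⟩) = (0.6529 - 0.6916i):
new amp(|0⟩) = (-0.321396)·a + (-0.946945i)·b = (-0.7542 - 0.6183i)
new amp(|1⟩) = (-0.946945i)·a + (-0.321396)·b = (-0.2098 - 0.07033i)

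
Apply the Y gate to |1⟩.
-i|0⟩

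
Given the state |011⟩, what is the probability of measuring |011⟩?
1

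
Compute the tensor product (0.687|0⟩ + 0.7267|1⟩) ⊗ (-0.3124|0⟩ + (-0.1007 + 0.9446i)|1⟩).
-0.2146|00⟩ + (-0.06918 + 0.6489i)|01⟩ - 0.227|10⟩ + (-0.07318 + 0.6864i)|11⟩

amp(|b₁b₂…⟩) = product of the factor amplitudes for bits b₁, b₂, …; only kets whose every factor amplitude is nonzero survive.
|00⟩: (0.687)(-0.3124) = -0.2146
|01⟩: (0.687)(-0.1007 + 0.9446i) = (-0.06918 + 0.6489i)
|10⟩: (0.7267)(-0.3124) = -0.227
|11⟩: (0.7267)(-0.1007 + 0.9446i) = (-0.07318 + 0.6864i)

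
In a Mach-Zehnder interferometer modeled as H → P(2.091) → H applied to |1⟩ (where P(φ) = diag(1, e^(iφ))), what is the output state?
(0.7485 - 0.4339i)|0⟩ + (0.2515 + 0.4339i)|1⟩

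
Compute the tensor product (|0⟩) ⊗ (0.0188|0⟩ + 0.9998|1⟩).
0.0188|00⟩ + 0.9998|01⟩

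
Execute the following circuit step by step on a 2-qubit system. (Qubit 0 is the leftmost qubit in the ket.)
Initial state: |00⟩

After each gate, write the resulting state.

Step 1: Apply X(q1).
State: |01⟩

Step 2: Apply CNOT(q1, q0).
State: |11⟩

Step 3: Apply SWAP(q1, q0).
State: |11⟩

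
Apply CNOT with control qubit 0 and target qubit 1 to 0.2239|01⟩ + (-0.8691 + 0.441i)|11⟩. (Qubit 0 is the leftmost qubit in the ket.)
0.2239|01⟩ + (-0.8691 + 0.441i)|10⟩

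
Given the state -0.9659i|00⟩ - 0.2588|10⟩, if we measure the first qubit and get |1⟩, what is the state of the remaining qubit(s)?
-|0⟩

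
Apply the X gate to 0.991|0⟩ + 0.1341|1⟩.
0.1341|0⟩ + 0.991|1⟩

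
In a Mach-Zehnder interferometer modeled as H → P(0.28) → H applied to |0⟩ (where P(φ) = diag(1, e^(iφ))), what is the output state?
(0.9805 + 0.1382i)|0⟩ + (0.01947 - 0.1382i)|1⟩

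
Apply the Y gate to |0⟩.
i|1⟩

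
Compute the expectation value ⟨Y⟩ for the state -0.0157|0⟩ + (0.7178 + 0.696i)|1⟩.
-0.02185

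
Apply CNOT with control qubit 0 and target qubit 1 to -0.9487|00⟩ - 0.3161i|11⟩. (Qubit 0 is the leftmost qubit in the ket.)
-0.9487|00⟩ - 0.3161i|10⟩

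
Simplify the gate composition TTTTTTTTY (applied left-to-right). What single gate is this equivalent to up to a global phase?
Y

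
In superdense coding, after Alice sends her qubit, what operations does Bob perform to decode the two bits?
CNOT (Alice's qubit controls Bob's), then H on Alice's qubit, then measure both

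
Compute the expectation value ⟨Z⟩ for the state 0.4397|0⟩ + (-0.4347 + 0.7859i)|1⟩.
-0.6133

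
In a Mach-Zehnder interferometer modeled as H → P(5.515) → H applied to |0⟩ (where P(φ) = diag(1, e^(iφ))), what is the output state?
(0.8596 - 0.3474i)|0⟩ + (0.1404 + 0.3474i)|1⟩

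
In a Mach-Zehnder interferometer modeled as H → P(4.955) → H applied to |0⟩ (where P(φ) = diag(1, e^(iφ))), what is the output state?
(0.6201 - 0.4854i)|0⟩ + (0.3799 + 0.4854i)|1⟩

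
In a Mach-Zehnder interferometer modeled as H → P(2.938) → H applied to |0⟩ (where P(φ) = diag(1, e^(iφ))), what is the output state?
(0.01033 + 0.1011i)|0⟩ + (0.9897 - 0.1011i)|1⟩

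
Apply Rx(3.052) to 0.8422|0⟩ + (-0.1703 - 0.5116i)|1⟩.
(-0.4734 + 0.1701i)|0⟩ + (-0.007626 - 0.8643i)|1⟩

Rx(3.052) = [[cos(θ/2), −i·sin(θ/2)], [−i·sin(θ/2), cos(θ/2)]]; θ = 3.052, cos(θ/2) ≈ 0.0447813, sin(θ/2) ≈ 0.998997.
With a = amp(|0⟩) = 0.8422 and b = amp(|1⟩) = (-0.1703 - 0.5116i):
new amp(|0⟩) = (0.0447813)·a + (-0.998997i)·b = (-0.4734 + 0.1701i)
new amp(|1⟩) = (-0.998997i)·a + (0.0447813)·b = (-0.007626 - 0.8643i)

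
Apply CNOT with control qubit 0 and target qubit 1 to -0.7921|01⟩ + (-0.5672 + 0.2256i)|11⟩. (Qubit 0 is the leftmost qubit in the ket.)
-0.7921|01⟩ + (-0.5672 + 0.2256i)|10⟩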